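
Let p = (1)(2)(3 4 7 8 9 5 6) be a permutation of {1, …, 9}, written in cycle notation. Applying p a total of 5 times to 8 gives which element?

4

8 lies in the 7-cycle (3 4 7 8 9 5 6).
Advancing 5 steps from 8: 8 → 9 → 5 → 6 → 3 → 4.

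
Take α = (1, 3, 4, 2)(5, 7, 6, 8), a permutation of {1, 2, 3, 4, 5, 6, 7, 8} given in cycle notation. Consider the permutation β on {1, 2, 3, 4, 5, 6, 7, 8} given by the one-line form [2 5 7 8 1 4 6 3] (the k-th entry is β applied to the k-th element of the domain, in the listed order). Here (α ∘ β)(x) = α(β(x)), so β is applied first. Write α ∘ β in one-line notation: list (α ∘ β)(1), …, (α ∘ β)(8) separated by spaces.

Chase each element through β then α: 1 → 2 → 1; 2 → 5 → 7; 3 → 7 → 6; 4 → 8 → 5; 5 → 1 → 3; 6 → 4 → 2; 7 → 6 → 8; 8 → 3 → 4.
So α ∘ β in one-line form is 1 7 6 5 3 2 8 4.

1 7 6 5 3 2 8 4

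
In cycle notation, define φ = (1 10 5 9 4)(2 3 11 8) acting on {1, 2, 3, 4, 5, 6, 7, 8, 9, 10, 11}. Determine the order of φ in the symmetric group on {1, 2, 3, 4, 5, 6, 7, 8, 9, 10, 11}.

20

The disjoint cycles have lengths 5, 4, 1, 1.
The order of φ is the least common multiple of its cycle lengths: lcm(5, 4) = 20.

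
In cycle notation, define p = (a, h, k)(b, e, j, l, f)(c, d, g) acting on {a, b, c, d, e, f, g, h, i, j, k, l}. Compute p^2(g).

g lies in the 3-cycle (c, d, g).
Stepping 2 places around the cycle: g → c → d.

d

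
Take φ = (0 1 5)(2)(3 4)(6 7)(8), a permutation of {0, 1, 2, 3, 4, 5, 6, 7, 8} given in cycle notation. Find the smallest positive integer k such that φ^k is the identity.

6

The disjoint cycles have lengths 3, 2, 2, 1, 1.
Since disjoint cycles commute, ord(φ) = lcm(3, 2, 2) = 6.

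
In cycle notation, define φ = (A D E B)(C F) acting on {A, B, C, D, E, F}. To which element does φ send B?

Within (A D E B), B ↦ A.

A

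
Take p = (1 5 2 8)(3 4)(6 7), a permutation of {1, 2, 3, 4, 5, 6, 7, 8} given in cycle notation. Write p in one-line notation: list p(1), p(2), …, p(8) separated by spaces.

Image by image: 1→5, 2→8, 3→4, 4→3, 5→2, 6→7, 7→6, 8→1.
Listing these in domain order gives 5 8 4 3 2 7 6 1.

5 8 4 3 2 7 6 1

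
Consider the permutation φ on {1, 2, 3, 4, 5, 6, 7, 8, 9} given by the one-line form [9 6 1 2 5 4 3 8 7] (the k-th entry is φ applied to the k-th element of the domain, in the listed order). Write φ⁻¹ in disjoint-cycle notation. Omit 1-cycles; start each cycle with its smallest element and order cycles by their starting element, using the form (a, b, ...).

The cycle decomposition of φ is (1, 9, 7, 3)(2, 6, 4).
The inverse reverses every cycle; in canonical form, φ⁻¹ = (1, 3, 7, 9)(2, 4, 6).

(1, 3, 7, 9)(2, 4, 6)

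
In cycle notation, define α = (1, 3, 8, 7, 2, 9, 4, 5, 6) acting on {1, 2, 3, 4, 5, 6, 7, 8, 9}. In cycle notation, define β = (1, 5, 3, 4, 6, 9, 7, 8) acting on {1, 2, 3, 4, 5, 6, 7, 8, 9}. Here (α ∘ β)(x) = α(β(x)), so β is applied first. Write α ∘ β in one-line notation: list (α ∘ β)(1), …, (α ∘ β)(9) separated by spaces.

(α ∘ β)(x) = α(β(x)). Computing each image: α(β(1)) = α(5) = 6, α(β(2)) = α(2) = 9, α(β(3)) = α(4) = 5, α(β(4)) = α(6) = 1, α(β(5)) = α(3) = 8, α(β(6)) = α(9) = 4, α(β(7)) = α(8) = 7, α(β(8)) = α(1) = 3, α(β(9)) = α(7) = 2.
Hence α ∘ β = [6 9 5 1 8 4 7 3 2].

6 9 5 1 8 4 7 3 2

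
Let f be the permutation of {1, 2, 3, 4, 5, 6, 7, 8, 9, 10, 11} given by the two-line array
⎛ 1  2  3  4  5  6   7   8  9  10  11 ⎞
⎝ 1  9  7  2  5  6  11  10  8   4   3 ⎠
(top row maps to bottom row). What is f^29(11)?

Tracing 11 → 3 → … returns to 11 after 3 steps, so 11 lies in a 3-cycle (3 7 11).
On a 3-cycle, f^3 is the identity, so f^29 = f^2 there (29 ≡ 2 mod 3).
Stepping 2 places around the cycle: 11 → 3 → 7.

7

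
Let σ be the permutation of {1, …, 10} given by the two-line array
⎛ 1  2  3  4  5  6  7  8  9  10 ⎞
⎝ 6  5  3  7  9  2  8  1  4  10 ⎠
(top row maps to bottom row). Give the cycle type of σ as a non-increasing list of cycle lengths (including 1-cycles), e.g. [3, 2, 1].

The disjoint cycles are (1 6 2 5 9 4 7 8)(3)(10), with lengths 8, 1, 1 in non-increasing order.

[8, 1, 1]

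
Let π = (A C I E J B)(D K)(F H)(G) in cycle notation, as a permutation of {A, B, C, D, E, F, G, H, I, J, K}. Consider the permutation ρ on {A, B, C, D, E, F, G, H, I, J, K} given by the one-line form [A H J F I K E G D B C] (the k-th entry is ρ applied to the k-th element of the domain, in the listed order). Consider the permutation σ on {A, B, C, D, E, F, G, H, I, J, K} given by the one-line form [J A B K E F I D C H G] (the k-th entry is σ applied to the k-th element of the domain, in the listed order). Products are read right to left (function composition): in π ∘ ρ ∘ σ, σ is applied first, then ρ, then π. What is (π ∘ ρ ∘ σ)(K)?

J

Chase K: σ(K) = G; ρ(G) = E; π(E) = J. Hence (π ∘ ρ ∘ σ)(K) = J.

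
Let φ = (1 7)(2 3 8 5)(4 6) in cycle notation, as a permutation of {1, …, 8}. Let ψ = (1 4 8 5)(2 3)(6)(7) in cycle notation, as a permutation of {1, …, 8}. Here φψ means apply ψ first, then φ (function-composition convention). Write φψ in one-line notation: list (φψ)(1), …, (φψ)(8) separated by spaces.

6 8 3 5 7 4 1 2

(φψ)(x) = φ(ψ(x)). Computing each image: φ(ψ(1)) = φ(4) = 6, φ(ψ(2)) = φ(3) = 8, φ(ψ(3)) = φ(2) = 3, φ(ψ(4)) = φ(8) = 5, φ(ψ(5)) = φ(1) = 7, φ(ψ(6)) = φ(6) = 4, φ(ψ(7)) = φ(7) = 1, φ(ψ(8)) = φ(5) = 2.
Hence φψ = [6 8 3 5 7 4 1 2].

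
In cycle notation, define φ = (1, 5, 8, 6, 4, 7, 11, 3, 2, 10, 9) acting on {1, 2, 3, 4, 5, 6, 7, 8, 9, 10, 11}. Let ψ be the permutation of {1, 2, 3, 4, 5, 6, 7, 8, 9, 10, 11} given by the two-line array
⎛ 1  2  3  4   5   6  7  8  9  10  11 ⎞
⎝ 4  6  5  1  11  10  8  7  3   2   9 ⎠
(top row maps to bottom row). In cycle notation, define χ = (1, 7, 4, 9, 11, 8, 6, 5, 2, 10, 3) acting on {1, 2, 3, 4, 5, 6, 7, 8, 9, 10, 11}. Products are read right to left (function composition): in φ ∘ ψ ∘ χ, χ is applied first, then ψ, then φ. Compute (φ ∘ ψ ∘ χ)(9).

Chase 9: χ(9) = 11; ψ(11) = 9; φ(9) = 1. Hence (φ ∘ ψ ∘ χ)(9) = 1.

1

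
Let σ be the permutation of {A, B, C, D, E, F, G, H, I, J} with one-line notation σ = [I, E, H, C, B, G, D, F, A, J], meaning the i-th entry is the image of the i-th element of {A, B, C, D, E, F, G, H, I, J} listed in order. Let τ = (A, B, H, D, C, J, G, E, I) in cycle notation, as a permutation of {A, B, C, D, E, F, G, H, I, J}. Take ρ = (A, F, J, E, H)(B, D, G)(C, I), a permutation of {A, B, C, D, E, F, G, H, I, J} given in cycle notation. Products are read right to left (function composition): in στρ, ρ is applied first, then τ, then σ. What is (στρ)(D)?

Apply the permutations in order: ρ(D) = G, then τ(G) = E, then σ(E) = B. So (στρ)(D) = B.

B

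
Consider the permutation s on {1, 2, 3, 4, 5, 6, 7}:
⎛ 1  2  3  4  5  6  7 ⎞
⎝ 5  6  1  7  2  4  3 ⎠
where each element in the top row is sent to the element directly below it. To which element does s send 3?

The entry below 3 in the array is 1, so s(3) = 1.

1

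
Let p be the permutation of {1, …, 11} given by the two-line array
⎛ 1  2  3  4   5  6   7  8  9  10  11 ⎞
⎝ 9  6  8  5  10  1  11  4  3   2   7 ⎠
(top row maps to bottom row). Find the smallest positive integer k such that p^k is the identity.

18

Writing p as disjoint cycles, the cycle lengths are 9, 2.
The order is lcm(9, 2) = 18.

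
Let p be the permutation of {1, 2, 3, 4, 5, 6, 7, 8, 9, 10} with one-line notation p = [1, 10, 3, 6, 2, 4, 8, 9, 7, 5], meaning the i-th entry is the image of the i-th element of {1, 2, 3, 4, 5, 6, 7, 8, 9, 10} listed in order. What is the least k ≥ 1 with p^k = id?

Writing p as disjoint cycles, the cycle lengths are 3, 3, 2, 1, 1.
The order of p is the least common multiple of its cycle lengths: lcm(3, 3, 2) = 6.

6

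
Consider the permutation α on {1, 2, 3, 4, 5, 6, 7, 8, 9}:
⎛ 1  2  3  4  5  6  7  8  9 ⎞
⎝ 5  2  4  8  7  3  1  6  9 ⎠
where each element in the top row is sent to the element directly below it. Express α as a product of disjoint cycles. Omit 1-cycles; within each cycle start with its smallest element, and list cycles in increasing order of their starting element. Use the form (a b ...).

(1 5 7)(3 4 8 6)

Iterating α from 1 gives 1 → 5 → 7 → 1; that is the 3-cycle (1 5 7).
Repeating from the next unused element and collecting all non-trivial cycles gives (1 5 7)(3 4 8 6).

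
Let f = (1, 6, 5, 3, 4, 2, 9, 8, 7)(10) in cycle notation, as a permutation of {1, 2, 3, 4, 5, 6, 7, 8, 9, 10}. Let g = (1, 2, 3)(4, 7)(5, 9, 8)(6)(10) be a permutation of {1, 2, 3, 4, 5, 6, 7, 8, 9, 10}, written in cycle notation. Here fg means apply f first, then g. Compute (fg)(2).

8

(fg)(2) = g(f(2)). f(2) = 9, then g(9) = 8. So (fg)(2) = 8.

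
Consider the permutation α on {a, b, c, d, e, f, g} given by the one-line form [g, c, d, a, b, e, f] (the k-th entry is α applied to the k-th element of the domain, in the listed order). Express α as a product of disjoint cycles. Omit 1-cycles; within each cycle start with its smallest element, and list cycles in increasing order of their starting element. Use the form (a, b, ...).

(a, g, f, e, b, c, d)

From a: a → g → f → e → b → c → d → a, closing the cycle (a, g, f, e, b, c, d).
Continuing from each remaining unvisited element yields (a, g, f, e, b, c, d).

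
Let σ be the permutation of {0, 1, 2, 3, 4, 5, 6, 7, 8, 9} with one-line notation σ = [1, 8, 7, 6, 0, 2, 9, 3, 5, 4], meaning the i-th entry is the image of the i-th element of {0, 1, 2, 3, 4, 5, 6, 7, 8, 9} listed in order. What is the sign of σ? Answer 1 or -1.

In disjoint-cycle form the cycle lengths are 10.
A cycle of length ℓ contributes ℓ−1 transpositions, so σ is a product of 9 transpositions — odd.

-1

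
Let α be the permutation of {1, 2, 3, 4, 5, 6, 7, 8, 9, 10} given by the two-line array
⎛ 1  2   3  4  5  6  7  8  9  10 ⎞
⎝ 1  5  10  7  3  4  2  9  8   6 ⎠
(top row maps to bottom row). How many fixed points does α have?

1

The fixed points (elements with α(x) = x) are {1}, so there is 1.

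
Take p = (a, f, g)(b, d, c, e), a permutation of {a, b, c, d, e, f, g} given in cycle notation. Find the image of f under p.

In the cycle (a, f, g), f is followed by g, so p(f) = g.

g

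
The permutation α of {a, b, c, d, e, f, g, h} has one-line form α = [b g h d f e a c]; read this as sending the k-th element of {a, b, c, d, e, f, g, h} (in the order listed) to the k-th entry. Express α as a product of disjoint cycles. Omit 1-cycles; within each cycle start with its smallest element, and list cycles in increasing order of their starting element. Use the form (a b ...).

From a: a → b → g → a, closing the cycle (a b g).
Repeating from the next unused element and collecting all non-trivial cycles gives (a b g)(c h)(e f).

(a b g)(c h)(e f)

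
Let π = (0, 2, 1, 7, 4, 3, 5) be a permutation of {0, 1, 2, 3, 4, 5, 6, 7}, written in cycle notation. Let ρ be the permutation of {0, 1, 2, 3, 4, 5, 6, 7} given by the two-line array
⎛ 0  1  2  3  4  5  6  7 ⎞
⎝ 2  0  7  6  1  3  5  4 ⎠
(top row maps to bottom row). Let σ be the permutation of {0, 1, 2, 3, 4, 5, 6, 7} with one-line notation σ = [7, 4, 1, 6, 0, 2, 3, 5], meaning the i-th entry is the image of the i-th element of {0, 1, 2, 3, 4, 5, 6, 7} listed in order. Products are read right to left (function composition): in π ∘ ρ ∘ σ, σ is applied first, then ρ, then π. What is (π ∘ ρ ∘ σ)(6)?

6

Chase 6: σ(6) = 3; ρ(3) = 6; π(6) = 6. Hence (π ∘ ρ ∘ σ)(6) = 6.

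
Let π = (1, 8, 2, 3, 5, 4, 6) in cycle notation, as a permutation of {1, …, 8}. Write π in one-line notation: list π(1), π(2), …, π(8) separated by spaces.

Reading each image from the cycles: 1↦8, 2↦3, 3↦5, 4↦6, 5↦4, 6↦1, 7↦7, 8↦2.
So the one-line form is 8 3 5 6 4 1 7 2.

8 3 5 6 4 1 7 2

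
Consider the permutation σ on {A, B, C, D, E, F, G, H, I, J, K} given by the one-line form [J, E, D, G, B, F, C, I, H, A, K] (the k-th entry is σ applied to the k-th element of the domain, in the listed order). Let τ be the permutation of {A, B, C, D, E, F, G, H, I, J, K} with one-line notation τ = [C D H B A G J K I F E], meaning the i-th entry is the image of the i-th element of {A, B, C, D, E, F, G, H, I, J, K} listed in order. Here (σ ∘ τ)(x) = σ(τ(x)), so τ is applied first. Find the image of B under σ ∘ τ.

G

(σ ∘ τ)(B) = σ(τ(B)). τ(B) = D, then σ(D) = G. So (σ ∘ τ)(B) = G.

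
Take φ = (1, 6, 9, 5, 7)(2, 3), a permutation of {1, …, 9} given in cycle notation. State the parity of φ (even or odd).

The cycle lengths are 5, 2, 1, 1.
A cycle of length ℓ contributes ℓ−1 transpositions, so φ is a product of 4 + 1 = 5 transpositions — odd.

odd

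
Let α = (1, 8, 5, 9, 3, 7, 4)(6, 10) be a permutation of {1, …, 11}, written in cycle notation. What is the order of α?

14

The cycle type of α is (7, 2, 1, 1).
The order is lcm(7, 2) = 14.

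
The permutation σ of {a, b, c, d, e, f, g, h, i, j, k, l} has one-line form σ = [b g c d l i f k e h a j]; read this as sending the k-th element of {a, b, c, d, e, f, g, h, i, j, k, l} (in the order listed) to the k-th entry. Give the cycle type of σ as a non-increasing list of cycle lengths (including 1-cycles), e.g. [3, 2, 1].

The disjoint cycles are (a b g f i e l j h k)(c)(d), with lengths 10, 1, 1 in non-increasing order.

[10, 1, 1]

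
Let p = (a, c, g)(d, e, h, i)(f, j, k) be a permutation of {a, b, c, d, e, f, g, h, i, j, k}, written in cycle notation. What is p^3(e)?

d

e lies in the 4-cycle (d, e, h, i).
Advancing 3 steps from e: e → h → i → d.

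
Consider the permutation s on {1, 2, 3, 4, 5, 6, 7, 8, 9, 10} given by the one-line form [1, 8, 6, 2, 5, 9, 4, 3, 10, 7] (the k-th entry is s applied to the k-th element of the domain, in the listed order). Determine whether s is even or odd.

odd

In disjoint-cycle form the cycle lengths are 8, 1, 1.
A cycle is odd iff its length is even; s has 1 even-length cycle, so sgn(s) = (−1)^1 and s is odd.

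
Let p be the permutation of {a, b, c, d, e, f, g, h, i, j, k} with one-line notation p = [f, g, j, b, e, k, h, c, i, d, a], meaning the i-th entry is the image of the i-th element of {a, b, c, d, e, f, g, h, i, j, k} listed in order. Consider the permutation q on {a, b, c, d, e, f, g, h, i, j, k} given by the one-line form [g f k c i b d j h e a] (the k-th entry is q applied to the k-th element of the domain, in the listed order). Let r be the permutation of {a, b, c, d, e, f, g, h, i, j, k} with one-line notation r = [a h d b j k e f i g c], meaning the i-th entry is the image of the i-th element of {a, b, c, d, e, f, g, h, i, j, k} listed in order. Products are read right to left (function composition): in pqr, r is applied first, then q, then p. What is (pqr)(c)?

j

Chase c: r(c) = d; q(d) = c; p(c) = j. Hence (pqr)(c) = j.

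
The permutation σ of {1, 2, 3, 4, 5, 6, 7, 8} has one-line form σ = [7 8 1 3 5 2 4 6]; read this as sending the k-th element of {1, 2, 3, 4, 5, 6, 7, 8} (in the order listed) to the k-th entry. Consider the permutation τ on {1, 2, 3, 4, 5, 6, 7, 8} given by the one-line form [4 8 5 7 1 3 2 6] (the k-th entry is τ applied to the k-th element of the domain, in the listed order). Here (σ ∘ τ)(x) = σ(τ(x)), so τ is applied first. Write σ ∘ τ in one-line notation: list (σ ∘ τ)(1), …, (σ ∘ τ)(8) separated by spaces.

3 6 5 4 7 1 8 2

(σ ∘ τ)(x) = σ(τ(x)). Computing each image: σ(τ(1)) = σ(4) = 3, σ(τ(2)) = σ(8) = 6, σ(τ(3)) = σ(5) = 5, σ(τ(4)) = σ(7) = 4, σ(τ(5)) = σ(1) = 7, σ(τ(6)) = σ(3) = 1, σ(τ(7)) = σ(2) = 8, σ(τ(8)) = σ(6) = 2.
Hence σ ∘ τ = [3 6 5 4 7 1 8 2].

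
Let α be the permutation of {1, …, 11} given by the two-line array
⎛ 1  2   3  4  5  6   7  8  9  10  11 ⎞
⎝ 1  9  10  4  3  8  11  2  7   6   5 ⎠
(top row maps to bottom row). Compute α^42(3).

Tracing 3 → 10 → … returns to 3 after 9 steps, so 3 lies in a 9-cycle (2, 9, 7, 11, 5, 3, 10, 6, 8).
Powers repeat with period 9 on this cycle, and 42 mod 9 = 6, so α^42(3) = α^6(3).
Advancing 6 steps from 3: 3 → 10 → 6 → 8 → 2 → 9 → 7.

7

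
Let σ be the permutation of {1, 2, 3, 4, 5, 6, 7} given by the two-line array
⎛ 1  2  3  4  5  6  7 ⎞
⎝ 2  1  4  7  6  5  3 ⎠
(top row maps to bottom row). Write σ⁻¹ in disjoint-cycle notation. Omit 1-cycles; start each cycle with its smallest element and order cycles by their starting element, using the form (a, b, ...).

(1, 2)(3, 7, 4)(5, 6)

The cycle decomposition of σ is (1, 2)(3, 4, 7)(5, 6).
The inverse reverses every cycle; in canonical form, σ⁻¹ = (1, 2)(3, 7, 4)(5, 6).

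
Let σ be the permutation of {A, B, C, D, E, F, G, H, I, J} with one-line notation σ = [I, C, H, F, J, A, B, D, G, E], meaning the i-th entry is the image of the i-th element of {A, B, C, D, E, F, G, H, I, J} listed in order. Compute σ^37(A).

H

Tracing A → I → … returns to A after 8 steps, so A lies in an 8-cycle (A, I, G, B, C, H, D, F).
Powers repeat with period 8 on this cycle, and 37 mod 8 = 5, so σ^37(A) = σ^5(A).
Stepping 5 places around the cycle: A → I → G → B → C → H.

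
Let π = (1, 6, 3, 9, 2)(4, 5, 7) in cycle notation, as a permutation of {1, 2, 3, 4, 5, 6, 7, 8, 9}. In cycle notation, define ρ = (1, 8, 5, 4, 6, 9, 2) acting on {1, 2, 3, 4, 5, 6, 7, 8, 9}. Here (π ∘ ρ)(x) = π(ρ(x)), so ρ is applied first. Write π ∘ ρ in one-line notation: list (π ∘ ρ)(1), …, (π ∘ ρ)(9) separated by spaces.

(π ∘ ρ)(x) = π(ρ(x)). Computing each image: π(ρ(1)) = π(8) = 8, π(ρ(2)) = π(1) = 6, π(ρ(3)) = π(3) = 9, π(ρ(4)) = π(6) = 3, π(ρ(5)) = π(4) = 5, π(ρ(6)) = π(9) = 2, π(ρ(7)) = π(7) = 4, π(ρ(8)) = π(5) = 7, π(ρ(9)) = π(2) = 1.
Hence π ∘ ρ = [8 6 9 3 5 2 4 7 1].

8 6 9 3 5 2 4 7 1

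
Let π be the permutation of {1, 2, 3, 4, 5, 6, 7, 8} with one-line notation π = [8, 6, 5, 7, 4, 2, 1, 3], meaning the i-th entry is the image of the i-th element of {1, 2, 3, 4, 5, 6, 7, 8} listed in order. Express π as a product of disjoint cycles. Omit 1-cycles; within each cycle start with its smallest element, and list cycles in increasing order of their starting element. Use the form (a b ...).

From 1: 1 → 8 → 3 → 5 → 4 → 7 → 1, closing the cycle (1 8 3 5 4 7).
Repeating from the next unused element and collecting all non-trivial cycles gives (1 8 3 5 4 7)(2 6).

(1 8 3 5 4 7)(2 6)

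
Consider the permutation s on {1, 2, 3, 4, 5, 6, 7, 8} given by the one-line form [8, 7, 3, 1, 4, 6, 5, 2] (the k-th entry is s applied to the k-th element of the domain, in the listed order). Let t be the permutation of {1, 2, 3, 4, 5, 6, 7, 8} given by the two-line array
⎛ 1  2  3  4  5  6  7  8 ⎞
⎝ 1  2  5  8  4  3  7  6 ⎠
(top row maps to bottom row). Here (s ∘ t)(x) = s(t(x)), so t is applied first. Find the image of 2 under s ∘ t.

t(2) = 2, then s(2) = 7; composing gives (s ∘ t)(2) = 7.

7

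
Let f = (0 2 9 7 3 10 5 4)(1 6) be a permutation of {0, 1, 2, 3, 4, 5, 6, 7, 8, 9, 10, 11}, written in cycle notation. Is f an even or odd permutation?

The cycle lengths are 8, 2, 1, 1.
A cycle is odd iff its length is even; f has 2 even-length cycles, so sgn(f) = (−1)^2 and f is even.

even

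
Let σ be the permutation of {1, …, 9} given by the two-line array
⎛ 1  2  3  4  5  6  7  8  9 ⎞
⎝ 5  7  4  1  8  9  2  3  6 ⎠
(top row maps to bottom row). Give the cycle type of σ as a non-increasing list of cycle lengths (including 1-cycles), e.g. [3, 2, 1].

[5, 2, 2]

The disjoint cycles are (1 5 8 3 4)(2 7)(6 9), with lengths 5, 2, 2 in non-increasing order.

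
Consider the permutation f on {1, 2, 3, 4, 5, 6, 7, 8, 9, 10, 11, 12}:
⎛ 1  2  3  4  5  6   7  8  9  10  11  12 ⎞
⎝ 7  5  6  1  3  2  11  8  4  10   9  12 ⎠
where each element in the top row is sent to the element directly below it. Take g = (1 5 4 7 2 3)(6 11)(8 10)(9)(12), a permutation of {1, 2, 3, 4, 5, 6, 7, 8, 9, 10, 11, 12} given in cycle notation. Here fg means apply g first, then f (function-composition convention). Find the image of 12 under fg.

(fg)(12) = f(g(12)). g(12) = 12, then f(12) = 12. So (fg)(12) = 12.

12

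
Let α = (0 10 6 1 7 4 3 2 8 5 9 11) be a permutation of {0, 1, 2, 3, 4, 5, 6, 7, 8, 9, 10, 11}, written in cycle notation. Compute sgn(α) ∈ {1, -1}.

-1

The cycle lengths are 12.
A cycle of length ℓ contributes ℓ−1 transpositions, so α is a product of 11 transpositions — odd.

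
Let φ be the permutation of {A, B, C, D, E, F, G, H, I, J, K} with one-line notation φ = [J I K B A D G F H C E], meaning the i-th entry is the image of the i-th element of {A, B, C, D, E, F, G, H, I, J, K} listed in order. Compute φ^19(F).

H

Tracing F → D → … returns to F after 5 steps, so F lies in a 5-cycle (B, I, H, F, D).
Powers repeat with period 5 on this cycle, and 19 mod 5 = 4, so φ^19(F) = φ^4(F).
Stepping 4 places around the cycle: F → D → B → I → H.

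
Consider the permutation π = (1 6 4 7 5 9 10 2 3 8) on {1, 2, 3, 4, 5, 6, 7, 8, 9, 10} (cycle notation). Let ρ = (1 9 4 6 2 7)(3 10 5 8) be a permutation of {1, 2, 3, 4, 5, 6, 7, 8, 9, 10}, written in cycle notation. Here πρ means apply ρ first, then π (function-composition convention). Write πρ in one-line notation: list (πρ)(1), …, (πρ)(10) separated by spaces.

For each element, apply ρ then π: 1 → 9 → 10; 2 → 7 → 5; 3 → 10 → 2; 4 → 6 → 4; 5 → 8 → 1; 6 → 2 → 3; 7 → 1 → 6; 8 → 3 → 8; 9 → 4 → 7; 10 → 5 → 9.
Collecting the images, πρ = [10 5 2 4 1 3 6 8 7 9].

10 5 2 4 1 3 6 8 7 9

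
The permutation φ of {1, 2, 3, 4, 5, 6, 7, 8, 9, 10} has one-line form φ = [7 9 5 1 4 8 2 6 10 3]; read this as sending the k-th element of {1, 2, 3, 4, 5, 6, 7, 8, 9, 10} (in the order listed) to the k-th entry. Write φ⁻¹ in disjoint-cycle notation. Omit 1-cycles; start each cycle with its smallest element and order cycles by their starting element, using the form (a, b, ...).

(1, 4, 5, 3, 10, 9, 2, 7)(6, 8)

First write φ in disjoint cycles: (1, 7, 2, 9, 10, 3, 5, 4)(6, 8).
Reversing each cycle (and rotating so the smallest element leads) gives φ⁻¹ = (1, 4, 5, 3, 10, 9, 2, 7)(6, 8).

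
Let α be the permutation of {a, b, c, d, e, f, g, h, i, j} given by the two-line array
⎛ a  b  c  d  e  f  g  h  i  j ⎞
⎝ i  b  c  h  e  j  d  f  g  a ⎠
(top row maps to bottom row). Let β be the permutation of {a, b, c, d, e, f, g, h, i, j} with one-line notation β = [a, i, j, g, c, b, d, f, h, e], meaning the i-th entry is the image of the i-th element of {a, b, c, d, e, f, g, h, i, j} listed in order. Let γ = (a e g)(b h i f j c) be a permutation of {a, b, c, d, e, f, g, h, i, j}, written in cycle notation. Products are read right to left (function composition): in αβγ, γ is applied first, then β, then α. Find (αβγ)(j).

a

Chase j: γ(j) = c; β(c) = j; α(j) = a. Hence (αβγ)(j) = a.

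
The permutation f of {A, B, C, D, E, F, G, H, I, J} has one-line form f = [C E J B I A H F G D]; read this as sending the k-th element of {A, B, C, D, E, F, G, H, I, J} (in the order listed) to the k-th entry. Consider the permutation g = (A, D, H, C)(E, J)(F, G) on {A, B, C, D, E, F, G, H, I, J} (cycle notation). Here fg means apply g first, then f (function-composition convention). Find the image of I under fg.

G

(fg)(I) = f(g(I)). g(I) = I, then f(I) = G. So (fg)(I) = G.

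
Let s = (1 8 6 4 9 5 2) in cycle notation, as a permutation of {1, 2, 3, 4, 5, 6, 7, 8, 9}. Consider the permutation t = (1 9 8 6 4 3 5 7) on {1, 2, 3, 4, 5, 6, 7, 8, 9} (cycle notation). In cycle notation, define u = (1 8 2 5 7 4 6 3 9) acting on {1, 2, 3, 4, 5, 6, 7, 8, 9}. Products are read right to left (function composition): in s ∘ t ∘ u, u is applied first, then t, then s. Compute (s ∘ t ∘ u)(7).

(s ∘ t ∘ u)(7) = s(t(u(7))). u(7) = 4, then t(4) = 3, then s(3) = 3, so the result is 3.

3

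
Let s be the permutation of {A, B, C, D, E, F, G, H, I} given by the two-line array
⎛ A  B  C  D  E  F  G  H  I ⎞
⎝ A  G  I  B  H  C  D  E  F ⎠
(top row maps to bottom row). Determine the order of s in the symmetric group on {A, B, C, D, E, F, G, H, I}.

The disjoint-cycle form of s has cycle lengths 3, 3, 2, 1.
Since disjoint cycles commute, ord(s) = lcm(3, 3, 2) = 6.

6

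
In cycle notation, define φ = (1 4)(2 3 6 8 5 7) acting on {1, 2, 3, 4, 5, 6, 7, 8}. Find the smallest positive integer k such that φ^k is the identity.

The cycle type of φ is (6, 2).
The order of φ is the least common multiple of its cycle lengths: lcm(6, 2) = 6.

6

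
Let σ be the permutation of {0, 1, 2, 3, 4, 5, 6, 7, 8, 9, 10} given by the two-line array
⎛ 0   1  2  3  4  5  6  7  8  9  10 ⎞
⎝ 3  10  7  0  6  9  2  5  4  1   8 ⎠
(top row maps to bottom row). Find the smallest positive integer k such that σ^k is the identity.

18

Decomposing into disjoint cycles gives cycle lengths 9, 2.
Since disjoint cycles commute, ord(σ) = lcm(9, 2) = 18.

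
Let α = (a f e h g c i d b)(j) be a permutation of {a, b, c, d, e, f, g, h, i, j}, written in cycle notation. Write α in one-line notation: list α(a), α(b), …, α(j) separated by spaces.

Image by image: a↦f, b↦a, c↦i, d↦b, e↦h, f↦e, g↦c, h↦g, i↦d, j↦j.
Listing these in domain order gives f a i b h e c g d j.

f a i b h e c g d j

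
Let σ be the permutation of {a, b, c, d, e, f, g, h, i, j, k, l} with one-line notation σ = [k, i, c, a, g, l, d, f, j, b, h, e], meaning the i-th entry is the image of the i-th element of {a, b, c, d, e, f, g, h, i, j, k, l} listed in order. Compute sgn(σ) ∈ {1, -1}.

-1

In disjoint-cycle form the cycle lengths are 8, 3, 1.
A cycle is odd iff its length is even; σ has 1 even-length cycle, so sgn(σ) = (−1)^1 and σ is odd.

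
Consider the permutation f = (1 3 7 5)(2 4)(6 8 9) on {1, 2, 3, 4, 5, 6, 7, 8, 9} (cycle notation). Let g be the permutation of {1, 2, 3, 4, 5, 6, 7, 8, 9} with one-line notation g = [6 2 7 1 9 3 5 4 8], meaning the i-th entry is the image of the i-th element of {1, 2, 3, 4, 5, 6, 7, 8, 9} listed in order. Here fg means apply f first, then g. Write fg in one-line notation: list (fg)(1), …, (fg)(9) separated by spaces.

7 1 5 2 6 4 9 8 3

Chase each element through f then g: 1 → 3 → 7; 2 → 4 → 1; 3 → 7 → 5; 4 → 2 → 2; 5 → 1 → 6; 6 → 8 → 4; 7 → 5 → 9; 8 → 9 → 8; 9 → 6 → 3.
So fg in one-line form is 7 1 5 2 6 4 9 8 3.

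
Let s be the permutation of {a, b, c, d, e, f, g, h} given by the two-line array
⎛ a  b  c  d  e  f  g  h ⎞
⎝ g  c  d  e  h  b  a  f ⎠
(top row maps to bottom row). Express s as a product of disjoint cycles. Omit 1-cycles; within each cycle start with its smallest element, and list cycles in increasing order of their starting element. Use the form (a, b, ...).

(a, g)(b, c, d, e, h, f)

From a: a → g → a, closing the cycle (a, g).
Continuing from each remaining unvisited element yields (a, g)(b, c, d, e, h, f).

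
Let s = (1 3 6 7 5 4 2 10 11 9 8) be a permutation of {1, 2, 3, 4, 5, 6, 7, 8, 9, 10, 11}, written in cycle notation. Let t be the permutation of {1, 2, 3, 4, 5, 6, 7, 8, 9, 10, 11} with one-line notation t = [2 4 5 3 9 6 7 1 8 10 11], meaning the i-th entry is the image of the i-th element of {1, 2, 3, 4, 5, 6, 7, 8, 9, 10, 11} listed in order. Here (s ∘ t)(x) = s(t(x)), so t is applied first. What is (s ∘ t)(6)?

First apply t: t(6) = 6, then s(6) = 7. Thus (s ∘ t)(6) = 7.

7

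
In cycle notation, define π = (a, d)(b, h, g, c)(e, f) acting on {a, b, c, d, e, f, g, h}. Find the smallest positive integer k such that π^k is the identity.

4

The disjoint cycles have lengths 4, 2, 2.
Since disjoint cycles commute, ord(π) = lcm(4, 2, 2) = 4.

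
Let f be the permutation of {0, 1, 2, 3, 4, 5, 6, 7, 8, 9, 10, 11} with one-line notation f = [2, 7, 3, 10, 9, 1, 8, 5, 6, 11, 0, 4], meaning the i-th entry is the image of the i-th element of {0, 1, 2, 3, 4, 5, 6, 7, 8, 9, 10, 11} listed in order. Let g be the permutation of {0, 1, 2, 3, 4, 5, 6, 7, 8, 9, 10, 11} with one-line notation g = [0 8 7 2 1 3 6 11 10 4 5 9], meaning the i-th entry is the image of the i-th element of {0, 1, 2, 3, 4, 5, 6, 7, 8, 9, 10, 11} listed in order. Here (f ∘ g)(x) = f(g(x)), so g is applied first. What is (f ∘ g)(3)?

3

g(3) = 2, then f(2) = 3; composing gives (f ∘ g)(3) = 3.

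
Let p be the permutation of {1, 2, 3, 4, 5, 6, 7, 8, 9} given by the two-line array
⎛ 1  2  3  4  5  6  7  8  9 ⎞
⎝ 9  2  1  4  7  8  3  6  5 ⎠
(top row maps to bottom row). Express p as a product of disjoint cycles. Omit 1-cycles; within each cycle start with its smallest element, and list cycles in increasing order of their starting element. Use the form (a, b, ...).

Iterating p from 1 gives 1 → 9 → 5 → 7 → 3 → 1; that is the 5-cycle (1, 9, 5, 7, 3).
Continuing from each remaining unvisited element yields (1, 9, 5, 7, 3)(6, 8).

(1, 9, 5, 7, 3)(6, 8)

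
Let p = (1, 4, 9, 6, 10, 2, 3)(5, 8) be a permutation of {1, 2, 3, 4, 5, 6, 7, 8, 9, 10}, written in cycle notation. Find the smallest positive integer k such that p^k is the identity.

14

The cycle type of p is (7, 2, 1).
The order of p is the least common multiple of its cycle lengths: lcm(7, 2) = 14.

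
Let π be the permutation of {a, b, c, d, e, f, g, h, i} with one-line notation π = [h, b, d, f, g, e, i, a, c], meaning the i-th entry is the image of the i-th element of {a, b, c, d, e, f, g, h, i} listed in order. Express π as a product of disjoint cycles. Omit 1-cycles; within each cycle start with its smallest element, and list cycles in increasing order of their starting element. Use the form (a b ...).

(a h)(c d f e g i)

Start at a and follow images: a → h → a, giving the cycle (a h).
Repeating from the next unused element and collecting all non-trivial cycles gives (a h)(c d f e g i).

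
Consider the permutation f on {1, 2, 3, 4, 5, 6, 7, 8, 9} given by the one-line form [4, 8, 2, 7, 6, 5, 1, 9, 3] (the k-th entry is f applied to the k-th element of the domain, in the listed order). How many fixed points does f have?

No element satisfies f(x) = x, so there are 0 fixed points.

0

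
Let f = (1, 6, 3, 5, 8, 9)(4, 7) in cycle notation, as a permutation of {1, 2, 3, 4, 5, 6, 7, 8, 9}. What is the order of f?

The cycle type of f is (6, 2, 1).
The order of f is the least common multiple of its cycle lengths: lcm(6, 2) = 6.

6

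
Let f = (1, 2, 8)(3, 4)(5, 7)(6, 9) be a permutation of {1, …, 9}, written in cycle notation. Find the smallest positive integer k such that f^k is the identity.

The cycle type of f is (3, 2, 2, 2).
The order is lcm(3, 2, 2, 2) = 6.

6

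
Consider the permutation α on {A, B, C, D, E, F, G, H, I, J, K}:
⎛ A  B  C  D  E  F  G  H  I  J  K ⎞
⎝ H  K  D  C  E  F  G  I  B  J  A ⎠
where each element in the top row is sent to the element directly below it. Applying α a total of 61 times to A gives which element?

H

Tracing A → H → … returns to A after 5 steps, so A lies in a 5-cycle (A H I B K).
Since the cycle has length 5, α^61 acts on it the same as α^1 (61 mod 5 = 1).
Stepping 1 place around the cycle: A → H.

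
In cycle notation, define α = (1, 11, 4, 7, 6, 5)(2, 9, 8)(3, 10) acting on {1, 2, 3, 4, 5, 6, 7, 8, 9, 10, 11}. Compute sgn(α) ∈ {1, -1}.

The cycle lengths are 6, 3, 2.
A cycle of length ℓ contributes ℓ−1 transpositions, so α is a product of 5 + 2 + 1 = 8 transpositions — even.

1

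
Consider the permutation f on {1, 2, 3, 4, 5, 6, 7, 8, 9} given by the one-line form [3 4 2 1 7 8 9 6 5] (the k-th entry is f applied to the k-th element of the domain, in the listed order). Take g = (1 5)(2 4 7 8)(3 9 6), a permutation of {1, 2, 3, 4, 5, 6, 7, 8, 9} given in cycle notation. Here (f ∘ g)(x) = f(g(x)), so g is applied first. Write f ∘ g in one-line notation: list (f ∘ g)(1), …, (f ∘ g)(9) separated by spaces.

7 1 5 9 3 2 6 4 8

Chase each element through g then f: 1 → 5 → 7; 2 → 4 → 1; 3 → 9 → 5; 4 → 7 → 9; 5 → 1 → 3; 6 → 3 → 2; 7 → 8 → 6; 8 → 2 → 4; 9 → 6 → 8.
So f ∘ g in one-line form is 7 1 5 9 3 2 6 4 8.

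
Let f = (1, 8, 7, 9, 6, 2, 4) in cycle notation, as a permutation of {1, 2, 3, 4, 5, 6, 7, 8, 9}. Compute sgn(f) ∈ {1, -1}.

The cycle lengths are 7, 1, 1.
A cycle is odd iff its length is even; f has 0 even-length cycles, so sgn(f) = (−1)^0 and f is even.

1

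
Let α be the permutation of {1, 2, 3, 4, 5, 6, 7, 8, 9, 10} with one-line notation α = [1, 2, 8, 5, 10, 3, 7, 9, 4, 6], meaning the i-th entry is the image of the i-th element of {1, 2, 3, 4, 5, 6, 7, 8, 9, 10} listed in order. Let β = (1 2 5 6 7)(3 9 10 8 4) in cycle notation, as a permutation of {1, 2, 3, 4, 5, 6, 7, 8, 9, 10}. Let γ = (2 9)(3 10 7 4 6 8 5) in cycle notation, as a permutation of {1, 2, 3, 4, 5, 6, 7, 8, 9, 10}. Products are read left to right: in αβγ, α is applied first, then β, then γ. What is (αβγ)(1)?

9

Apply the permutations in order: α(1) = 1, then β(1) = 2, then γ(2) = 9. So (αβγ)(1) = 9.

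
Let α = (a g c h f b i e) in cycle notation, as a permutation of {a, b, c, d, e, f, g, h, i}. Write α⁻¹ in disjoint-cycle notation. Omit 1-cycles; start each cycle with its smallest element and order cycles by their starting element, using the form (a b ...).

(a e i b f h c g)

If α sends a → b within a cycle, α⁻¹ sends b → a; equivalently, reverse each cycle.
Reversing each cycle of α and rotating so the smallest element leads gives (a e i b f h c g).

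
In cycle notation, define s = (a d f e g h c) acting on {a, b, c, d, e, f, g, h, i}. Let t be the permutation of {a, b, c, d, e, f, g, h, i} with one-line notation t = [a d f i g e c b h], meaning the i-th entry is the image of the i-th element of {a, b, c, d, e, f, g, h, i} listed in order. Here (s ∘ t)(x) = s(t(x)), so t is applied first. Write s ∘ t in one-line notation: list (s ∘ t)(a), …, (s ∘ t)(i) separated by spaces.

d f e i h g a b c

(s ∘ t)(x) = s(t(x)). Computing each image: s(t(a)) = s(a) = d, s(t(b)) = s(d) = f, s(t(c)) = s(f) = e, s(t(d)) = s(i) = i, s(t(e)) = s(g) = h, s(t(f)) = s(e) = g, s(t(g)) = s(c) = a, s(t(h)) = s(b) = b, s(t(i)) = s(h) = c.
Hence s ∘ t = [d f e i h g a b c].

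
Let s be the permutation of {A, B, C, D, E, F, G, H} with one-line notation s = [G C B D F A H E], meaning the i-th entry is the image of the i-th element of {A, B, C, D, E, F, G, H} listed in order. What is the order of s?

10

Decomposing into disjoint cycles gives cycle lengths 5, 2, 1.
The order of s is the least common multiple of its cycle lengths: lcm(5, 2) = 10.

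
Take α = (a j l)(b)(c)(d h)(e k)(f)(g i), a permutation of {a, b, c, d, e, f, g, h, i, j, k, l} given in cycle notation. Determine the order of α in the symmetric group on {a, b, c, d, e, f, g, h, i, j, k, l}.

6

The cycle type of α is (3, 2, 2, 2, 1, 1, 1).
The order of α is the least common multiple of its cycle lengths: lcm(3, 2, 2, 2) = 6.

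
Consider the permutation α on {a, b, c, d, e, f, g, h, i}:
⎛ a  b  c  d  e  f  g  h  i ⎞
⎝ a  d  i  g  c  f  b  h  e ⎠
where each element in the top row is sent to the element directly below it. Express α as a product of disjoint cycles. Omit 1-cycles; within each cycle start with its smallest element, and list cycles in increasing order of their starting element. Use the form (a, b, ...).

(b, d, g)(c, i, e)

From b: b → d → g → b, closing the cycle (b, d, g).
Continuing from each remaining unvisited element yields (b, d, g)(c, i, e).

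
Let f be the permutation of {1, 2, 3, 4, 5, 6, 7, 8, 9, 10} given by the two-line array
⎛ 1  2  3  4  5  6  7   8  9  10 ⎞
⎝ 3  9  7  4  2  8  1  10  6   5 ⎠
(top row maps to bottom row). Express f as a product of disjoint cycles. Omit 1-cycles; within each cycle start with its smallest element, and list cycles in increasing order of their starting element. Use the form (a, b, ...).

Iterating f from 1 gives 1 → 3 → 7 → 1; that is the 3-cycle (1, 3, 7).
Repeating from the next unused element and collecting all non-trivial cycles gives (1, 3, 7)(2, 9, 6, 8, 10, 5).

(1, 3, 7)(2, 9, 6, 8, 10, 5)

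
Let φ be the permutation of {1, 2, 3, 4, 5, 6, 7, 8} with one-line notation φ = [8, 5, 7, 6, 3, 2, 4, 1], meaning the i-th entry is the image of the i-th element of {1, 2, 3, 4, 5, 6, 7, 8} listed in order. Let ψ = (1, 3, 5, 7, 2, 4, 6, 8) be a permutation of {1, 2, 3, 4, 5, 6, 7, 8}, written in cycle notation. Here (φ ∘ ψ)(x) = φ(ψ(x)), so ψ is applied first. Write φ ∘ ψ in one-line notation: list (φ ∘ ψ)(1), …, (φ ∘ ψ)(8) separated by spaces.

7 6 3 2 4 1 5 8

(φ ∘ ψ)(x) = φ(ψ(x)). Computing each image: φ(ψ(1)) = φ(3) = 7, φ(ψ(2)) = φ(4) = 6, φ(ψ(3)) = φ(5) = 3, φ(ψ(4)) = φ(6) = 2, φ(ψ(5)) = φ(7) = 4, φ(ψ(6)) = φ(8) = 1, φ(ψ(7)) = φ(2) = 5, φ(ψ(8)) = φ(1) = 8.
Hence φ ∘ ψ = [7 6 3 2 4 1 5 8].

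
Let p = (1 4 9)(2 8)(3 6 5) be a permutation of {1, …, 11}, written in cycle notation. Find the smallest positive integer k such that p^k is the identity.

6

The cycle type of p is (3, 3, 2, 1, 1, 1).
Since disjoint cycles commute, ord(p) = lcm(3, 3, 2) = 6.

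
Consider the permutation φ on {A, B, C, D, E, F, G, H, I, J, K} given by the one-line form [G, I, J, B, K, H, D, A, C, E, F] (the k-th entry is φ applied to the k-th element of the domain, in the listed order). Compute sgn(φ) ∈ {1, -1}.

In disjoint-cycle form the cycle lengths are 11.
A cycle is odd iff its length is even; φ has 0 even-length cycles, so sgn(φ) = (−1)^0 and φ is even.

1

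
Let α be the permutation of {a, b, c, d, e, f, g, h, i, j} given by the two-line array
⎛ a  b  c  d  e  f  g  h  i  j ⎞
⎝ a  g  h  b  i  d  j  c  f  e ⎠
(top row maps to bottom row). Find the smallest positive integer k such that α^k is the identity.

Decomposing into disjoint cycles gives cycle lengths 7, 2, 1.
The order is lcm(7, 2) = 14.

14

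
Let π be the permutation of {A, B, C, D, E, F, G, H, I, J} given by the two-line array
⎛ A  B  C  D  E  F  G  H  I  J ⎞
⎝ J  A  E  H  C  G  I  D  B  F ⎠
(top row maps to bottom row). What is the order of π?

6

Decomposing into disjoint cycles gives cycle lengths 6, 2, 2.
Since disjoint cycles commute, ord(π) = lcm(6, 2, 2) = 6.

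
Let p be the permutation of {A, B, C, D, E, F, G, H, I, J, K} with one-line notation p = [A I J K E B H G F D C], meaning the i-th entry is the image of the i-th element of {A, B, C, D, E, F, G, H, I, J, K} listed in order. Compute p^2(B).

Tracing B → I → … returns to B after 3 steps, so B lies in a 3-cycle (B I F).
Stepping 2 places around the cycle: B → I → F.

F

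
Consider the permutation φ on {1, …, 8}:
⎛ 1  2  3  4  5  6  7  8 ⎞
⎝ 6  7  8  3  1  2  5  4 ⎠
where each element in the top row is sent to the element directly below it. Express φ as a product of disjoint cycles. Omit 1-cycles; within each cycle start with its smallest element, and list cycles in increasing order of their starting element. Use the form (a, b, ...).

(1, 6, 2, 7, 5)(3, 8, 4)

Start at 1 and follow images: 1 → 6 → 2 → 7 → 5 → 1, giving the cycle (1, 6, 2, 7, 5).
Continuing from each remaining unvisited element yields (1, 6, 2, 7, 5)(3, 8, 4).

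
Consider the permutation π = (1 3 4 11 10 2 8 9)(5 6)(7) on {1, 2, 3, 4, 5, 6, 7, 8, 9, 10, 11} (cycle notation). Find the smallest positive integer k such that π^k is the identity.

8

The cycle type of π is (8, 2, 1).
The order of π is the least common multiple of its cycle lengths: lcm(8, 2) = 8.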